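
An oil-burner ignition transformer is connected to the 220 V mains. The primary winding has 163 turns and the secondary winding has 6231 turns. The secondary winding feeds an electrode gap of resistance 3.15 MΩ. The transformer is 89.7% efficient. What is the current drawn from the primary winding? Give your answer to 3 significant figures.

V_s = 220 × 6231/163 = 8409.9 V.
I_s = V_s/R = 8409.9/(3.15×10^6) = 0.0026698 A.
P_out = V_s I_s = 8409.9 × 0.0026698 = 22.453 W.
P_in = P_out/η = 22.453/0.897 = 25.031 W.
I_p = P_in/V_p = 25.031/220 = 0.114 A.

I_p ≈ 0.114 A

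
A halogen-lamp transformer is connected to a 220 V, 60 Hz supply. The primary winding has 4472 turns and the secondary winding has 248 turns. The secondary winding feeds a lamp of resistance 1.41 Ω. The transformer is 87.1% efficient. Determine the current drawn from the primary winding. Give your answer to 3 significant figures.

I_p ≈ 0.551 A

V_s = 220 × 248/4472 = 12.200 V.
I_s = V_s/R = 12.200/1.41 = 8.6527 A.
P_out = V_s I_s = 12.200 × 8.6527 = 105.57 W.
P_in = P_out/η = 105.57/0.871 = 121.20 W.
I_p = P_in/V_p = 121.20/220 = 0.551 A.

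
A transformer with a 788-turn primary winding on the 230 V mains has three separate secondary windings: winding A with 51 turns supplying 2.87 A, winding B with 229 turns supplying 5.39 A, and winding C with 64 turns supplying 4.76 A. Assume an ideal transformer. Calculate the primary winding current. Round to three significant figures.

I_p ≈ 2.14 A

V_A = 230 × 51/788 = 14.886 V; V_B = 230 × 229/788 = 66.840 V; V_C = 230 × 64/788 = 18.680 V.
P_out = V_A I_A + V_B I_B + V_C I_C = 14.886×2.87 + 66.840×5.39 + 18.680×4.76 = 42.722 + 360.27 + 88.918 = 491.91 W.
Ideal ⇒ P_in = P_out, so I_p = P_out/V_p = 491.91/230 = 2.14 A.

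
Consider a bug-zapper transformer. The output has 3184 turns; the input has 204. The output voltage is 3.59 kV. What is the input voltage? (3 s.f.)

V_in ≈ 230 V

V_in/V_out = N_in/N_out, so V_in = 3590 × 204/3184 = 230 V.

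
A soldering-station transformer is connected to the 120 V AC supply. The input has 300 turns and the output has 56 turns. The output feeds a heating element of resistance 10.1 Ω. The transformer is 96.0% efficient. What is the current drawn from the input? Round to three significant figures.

I_in ≈ 0.431 A

V_out = 120 × 56/300 = 22.400 V.
I_out = V_out/R = 22.400/10.1 = 2.2178 A.
P_out = V_out I_out = 22.400 × 2.2178 = 49.679 W.
P_in = P_out/η = 49.679/0.960 = 51.749 W.
I_in = P_in/V_in = 51.749/120 = 0.431 A.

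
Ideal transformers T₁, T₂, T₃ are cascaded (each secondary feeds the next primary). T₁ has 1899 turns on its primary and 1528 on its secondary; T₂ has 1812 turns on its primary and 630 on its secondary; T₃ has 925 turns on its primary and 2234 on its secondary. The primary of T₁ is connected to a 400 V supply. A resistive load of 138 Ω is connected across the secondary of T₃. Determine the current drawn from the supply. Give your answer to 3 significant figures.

After T₁: V = 400.00 × 1528/1899 = 321.85 V.
After T₂: V = 321.85 × 630/1812 = 111.90 V.
After T₃: V = 111.90 × 2234/925 = 270.26 V.
I_load = 270.26/138 = 1.9584 A, so P_out = 270.26 × 1.9584 = 529.28 W.
All ideal ⇒ P_in = P_out, so I_supply = 529.28/400 = 1.32 A.

I_supply ≈ 1.32 A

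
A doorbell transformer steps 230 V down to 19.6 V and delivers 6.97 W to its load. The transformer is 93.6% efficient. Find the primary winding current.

I_p ≈ 0.0324 A

P_in = P_out/η = 6.97/0.936 = 7.4466 W.
I_p = P_in/V_p = 7.4466/230 = 0.0324 A.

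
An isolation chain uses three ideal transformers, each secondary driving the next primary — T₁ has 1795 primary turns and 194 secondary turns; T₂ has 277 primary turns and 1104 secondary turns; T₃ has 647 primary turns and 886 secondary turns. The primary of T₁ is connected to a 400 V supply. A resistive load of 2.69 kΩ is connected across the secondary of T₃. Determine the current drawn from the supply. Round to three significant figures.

After T₁: V = 400.00 × 194/1795 = 43.231 V.
After T₂: V = 43.231 × 1104/277 = 172.30 V.
After T₃: V = 172.30 × 886/647 = 235.95 V.
I_load = 235.95/2690 = 0.087713 A, so P_out = 235.95 × 0.087713 = 20.696 W.
All ideal ⇒ P_in = P_out, so I_supply = 20.696/400 = 0.0517 A.

I_supply ≈ 0.0517 A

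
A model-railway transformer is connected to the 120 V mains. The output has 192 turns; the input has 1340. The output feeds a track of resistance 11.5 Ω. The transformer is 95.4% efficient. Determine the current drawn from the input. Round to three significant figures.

I_in ≈ 0.225 A

V_out = 120 × 192/1340 = 17.194 V.
I_out = V_out/R = 17.194/11.5 = 1.4951 A.
P_out = V_out I_out = 17.194 × 1.4951 = 25.707 W.
P_in = P_out/η = 25.707/0.954 = 26.947 W.
I_in = P_in/V_in = 26.947/120 = 0.225 A.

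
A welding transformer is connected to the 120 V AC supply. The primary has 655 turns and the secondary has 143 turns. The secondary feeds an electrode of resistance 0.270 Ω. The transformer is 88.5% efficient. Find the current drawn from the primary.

V_s = 120 × 143/655 = 26.198 V.
I_s = V_s/R = 26.198/0.270 = 97.031 A.
P_out = V_s I_s = 26.198 × 97.031 = 2542.1 W.
P_in = P_out/η = 2542.1/0.885 = 2872.4 W.
I_p = P_in/V_p = 2872.4/120 = 23.9 A.

I_p ≈ 23.9 A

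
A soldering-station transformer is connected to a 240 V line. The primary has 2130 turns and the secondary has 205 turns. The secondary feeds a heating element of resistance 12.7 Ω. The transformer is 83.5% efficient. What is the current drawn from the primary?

V_s = 240 × 205/2130 = 23.099 V.
I_s = V_s/R = 23.099/12.7 = 1.8188 A.
P_out = V_s I_s = 23.099 × 1.8188 = 42.011 W.
P_in = P_out/η = 42.011/0.835 = 50.313 W.
I_p = P_in/V_p = 50.313/240 = 0.210 A.

I_p ≈ 0.210 A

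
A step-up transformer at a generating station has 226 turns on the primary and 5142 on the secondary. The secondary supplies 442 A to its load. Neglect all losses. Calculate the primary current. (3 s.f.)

For an ideal transformer I_p/I_s = N_s/N_p, so I_p = 442 × 5142/226 = 10100 A.

I_p ≈ 10100 A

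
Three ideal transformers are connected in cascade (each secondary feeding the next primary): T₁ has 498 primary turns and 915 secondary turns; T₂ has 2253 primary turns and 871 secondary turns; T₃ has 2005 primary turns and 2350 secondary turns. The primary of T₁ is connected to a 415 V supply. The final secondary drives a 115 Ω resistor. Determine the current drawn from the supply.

I_supply ≈ 2.50 A

Secondary of T₁: V = 415.00 × 915/498 = 762.50 V.
Secondary of T₂: V = 762.50 × 871/2253 = 294.78 V.
Secondary of T₃: V = 294.78 × 2350/2005 = 345.50 V.
I_load = 345.50/115 = 3.0044 A, so P_out = 345.50 × 3.0044 = 1038.0 W.
All ideal ⇒ P_in = P_out, so I_supply = 1038.0/415 = 2.50 A.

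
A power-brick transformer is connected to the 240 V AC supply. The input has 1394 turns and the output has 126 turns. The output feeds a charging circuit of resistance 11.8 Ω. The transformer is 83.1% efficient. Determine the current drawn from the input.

I_in ≈ 0.200 A

V_out = 240 × 126/1394 = 21.693 V.
I_out = V_out/R = 21.693/11.8 = 1.8384 A.
P_out = V_out I_out = 21.693 × 1.8384 = 39.880 W.
P_in = P_out/η = 39.880/0.831 = 47.990 W.
I_in = P_in/V_in = 47.990/240 = 0.200 A.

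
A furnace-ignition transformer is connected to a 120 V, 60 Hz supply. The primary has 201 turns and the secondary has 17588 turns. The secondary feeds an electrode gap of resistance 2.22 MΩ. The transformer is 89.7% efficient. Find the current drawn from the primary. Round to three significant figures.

V_s = 120 × 17588/201 = 10500 V.
I_s = V_s/R = 10500/(2.22×10^6) = 0.0047299 A.
P_out = V_s I_s = 10500 × 0.0047299 = 49.665 W.
P_in = P_out/η = 49.665/0.897 = 55.368 W.
I_p = P_in/V_p = 55.368/120 = 0.461 A.

I_p ≈ 0.461 A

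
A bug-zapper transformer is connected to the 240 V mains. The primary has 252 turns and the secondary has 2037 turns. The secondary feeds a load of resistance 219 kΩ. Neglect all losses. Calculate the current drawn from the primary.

I_p ≈ 0.0716 A

V_s = V_p × N_s/N_p = 240 × 2037/252 = 1940.0 V.
I_s = V_s/R = 1940.0/219000 = 0.0088584 A.
For an ideal transformer I_p N_p = I_s N_s, so I_p = 0.0088584 × 2037/252 = 0.0716 A.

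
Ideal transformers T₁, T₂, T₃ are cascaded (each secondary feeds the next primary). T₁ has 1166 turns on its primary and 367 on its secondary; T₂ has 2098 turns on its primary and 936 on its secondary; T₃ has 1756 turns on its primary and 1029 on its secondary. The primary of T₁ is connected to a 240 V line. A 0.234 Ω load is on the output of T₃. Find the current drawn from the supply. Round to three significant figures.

After T₁: V = 240.00 × 367/1166 = 75.540 V.
After T₂: V = 75.540 × 936/2098 = 33.701 V.
After T₃: V = 33.701 × 1029/1756 = 19.749 V.
I_load = 19.749/0.234 = 84.396 A, so P_out = 19.749 × 84.396 = 1666.7 W.
All ideal ⇒ P_in = P_out, so I_supply = 1666.7/240 = 6.94 A.

I_supply ≈ 6.94 A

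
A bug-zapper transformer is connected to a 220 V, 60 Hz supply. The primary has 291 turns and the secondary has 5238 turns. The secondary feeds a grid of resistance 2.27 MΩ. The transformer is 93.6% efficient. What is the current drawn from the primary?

I_p ≈ 0.0335 A

V_s = 220 × 5238/291 = 3960.0 V.
I_s = V_s/R = 3960.0/(2.27×10^6) = 0.0017445 A.
P_out = V_s I_s = 3960.0 × 0.0017445 = 6.9082 W.
P_in = P_out/η = 6.9082/0.936 = 7.3805 W.
I_p = P_in/V_p = 7.3805/220 = 0.0335 A.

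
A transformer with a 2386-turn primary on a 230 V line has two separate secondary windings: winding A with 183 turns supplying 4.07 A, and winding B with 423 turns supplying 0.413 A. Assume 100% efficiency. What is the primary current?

I_p ≈ 0.385 A

V_A = 230 × 183/2386 = 17.640 V; V_B = 230 × 423/2386 = 40.775 V.
P_out = V_A I_A + V_B I_B = 17.640×4.07 + 40.775×0.413 = 71.796 + 16.840 = 88.637 W.
Ideal ⇒ P_in = P_out, so I_p = P_out/V_p = 88.637/230 = 0.385 A.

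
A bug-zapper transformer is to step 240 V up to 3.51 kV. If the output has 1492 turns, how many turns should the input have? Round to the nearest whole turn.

N_in/N_out = V_in/V_out, so N_in = 1492 × 240/3510 = 102.0 ≈ 102 turns.

N_in = 102 turns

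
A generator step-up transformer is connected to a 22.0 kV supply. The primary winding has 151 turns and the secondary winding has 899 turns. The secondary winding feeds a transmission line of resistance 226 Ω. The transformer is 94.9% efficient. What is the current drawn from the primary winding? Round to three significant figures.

I_p ≈ 3640 A

V_s = 22000 × 899/151 = 130980 V.
I_s = V_s/R = 130980/226 = 579.56 A.
P_out = V_s I_s = 130980 × 579.56 = 7.5911×10^7 W.
P_in = P_out/η = 7.5911×10^7/0.949 = 7.9990×10^7 W.
I_p = P_in/V_p = 7.9990×10^7/22000 = 3640 A.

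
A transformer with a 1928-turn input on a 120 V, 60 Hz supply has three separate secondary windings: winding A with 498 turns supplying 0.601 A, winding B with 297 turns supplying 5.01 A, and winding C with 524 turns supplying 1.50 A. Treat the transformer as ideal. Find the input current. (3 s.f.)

V_A = 120 × 498/1928 = 30.996 V; V_B = 120 × 297/1928 = 18.485 V; V_C = 120 × 524/1928 = 32.614 V.
P_out = V_A I_A + V_B I_B + V_C I_C = 30.996×0.601 + 18.485×5.01 + 32.614×1.50 = 18.629 + 92.612 + 48.921 = 160.16 W.
Ideal ⇒ P_in = P_out, so I_in = P_out/V_in = 160.16/120 = 1.33 A.

I_in ≈ 1.33 A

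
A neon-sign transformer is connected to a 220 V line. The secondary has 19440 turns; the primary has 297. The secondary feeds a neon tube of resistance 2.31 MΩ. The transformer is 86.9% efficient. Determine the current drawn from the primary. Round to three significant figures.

I_p ≈ 0.470 A

V_s = 220 × 19440/297 = 14400 V.
I_s = V_s/R = 14400/(2.31×10^6) = 0.0062338 A.
P_out = V_s I_s = 14400 × 0.0062338 = 89.766 W.
P_in = P_out/η = 89.766/0.869 = 103.30 W.
I_p = P_in/V_p = 103.30/220 = 0.470 A.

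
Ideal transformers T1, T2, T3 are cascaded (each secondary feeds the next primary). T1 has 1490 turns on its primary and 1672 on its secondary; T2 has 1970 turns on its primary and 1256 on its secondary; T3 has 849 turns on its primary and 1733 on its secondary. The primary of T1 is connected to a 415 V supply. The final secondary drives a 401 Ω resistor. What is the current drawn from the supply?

Secondary of T1: V = 415.00 × 1672/1490 = 465.69 V.
Secondary of T2: V = 465.69 × 1256/1970 = 296.91 V.
Secondary of T3: V = 296.91 × 1733/849 = 606.06 V.
I_load = 606.06/401 = 1.5114 A, so P_out = 606.06 × 1.5114 = 915.97 W.
All ideal ⇒ P_in = P_out, so I_supply = 915.97/415 = 2.21 A.

I_supply ≈ 2.21 A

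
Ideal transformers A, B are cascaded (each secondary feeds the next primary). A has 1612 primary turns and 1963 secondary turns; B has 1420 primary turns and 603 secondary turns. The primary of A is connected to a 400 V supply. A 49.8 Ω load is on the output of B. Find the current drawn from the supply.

After A: V = 400.00 × 1963/1612 = 487.10 V.
After B: V = 487.10 × 603/1420 = 206.84 V.
I_load = 206.84/49.8 = 4.1535 A, so P_out = 206.84 × 4.1535 = 859.13 W.
All ideal ⇒ P_in = P_out, so I_supply = 859.13/400 = 2.15 A.

I_supply ≈ 2.15 A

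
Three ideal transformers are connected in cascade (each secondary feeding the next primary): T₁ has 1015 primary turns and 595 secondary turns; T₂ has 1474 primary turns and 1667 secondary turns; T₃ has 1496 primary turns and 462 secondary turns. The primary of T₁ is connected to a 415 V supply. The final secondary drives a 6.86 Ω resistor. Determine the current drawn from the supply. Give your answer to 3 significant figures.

After T₁: V = 415.00 × 595/1015 = 243.28 V.
After T₂: V = 243.28 × 1667/1474 = 275.13 V.
After T₃: V = 275.13 × 462/1496 = 84.966 V.
I_load = 84.966/6.86 = 12.386 A, so P_out = 84.966 × 12.386 = 1052.4 W.
All ideal ⇒ P_in = P_out, so I_supply = 1052.4/415 = 2.54 A.

I_supply ≈ 2.54 A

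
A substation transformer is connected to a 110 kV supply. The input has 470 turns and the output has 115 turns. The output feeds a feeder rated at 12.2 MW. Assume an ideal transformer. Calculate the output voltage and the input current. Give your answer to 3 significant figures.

V_out ≈ 26900 V, I_in ≈ 111 A

V_out = V_in × N_out/N_in = 110000 × 115/470 = 26915 V.
I_out = P/V_out = 1.22×10^7/26915 = 453.28 A.
I_in = I_out × N_out/N_in = 453.28 × 115/470 = 111 A.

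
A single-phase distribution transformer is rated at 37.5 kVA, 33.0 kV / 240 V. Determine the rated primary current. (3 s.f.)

I_p ≈ 1.14 A

I_p = S/V_p = 37500/33000 = 1.14 A.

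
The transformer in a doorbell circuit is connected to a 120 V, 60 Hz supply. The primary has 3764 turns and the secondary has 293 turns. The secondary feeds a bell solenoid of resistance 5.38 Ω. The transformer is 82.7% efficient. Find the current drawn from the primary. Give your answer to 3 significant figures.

I_p ≈ 0.163 A

V_s = 120 × 293/3764 = 9.3411 V.
I_s = V_s/R = 9.3411/5.38 = 1.7363 A.
P_out = V_s I_s = 9.3411 × 1.7363 = 16.219 W.
P_in = P_out/η = 16.219/0.827 = 19.611 W.
I_p = P_in/V_p = 19.611/120 = 0.163 A.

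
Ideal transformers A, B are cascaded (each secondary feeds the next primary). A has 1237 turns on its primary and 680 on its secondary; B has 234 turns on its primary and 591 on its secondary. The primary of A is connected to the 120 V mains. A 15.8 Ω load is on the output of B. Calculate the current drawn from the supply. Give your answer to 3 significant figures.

After A: V = 120.00 × 680/1237 = 65.966 V.
After B: V = 65.966 × 591/234 = 166.61 V.
I_load = 166.61/15.8 = 10.545 A, so P_out = 166.61 × 10.545 = 1756.8 W.
All ideal ⇒ P_in = P_out, so I_supply = 1756.8/120 = 14.6 A.

I_supply ≈ 14.6 A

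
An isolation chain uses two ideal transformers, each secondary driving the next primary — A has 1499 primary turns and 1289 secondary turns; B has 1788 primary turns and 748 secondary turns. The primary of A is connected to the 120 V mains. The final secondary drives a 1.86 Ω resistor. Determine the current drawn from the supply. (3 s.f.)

Secondary of A: V = 120.00 × 1289/1499 = 103.19 V.
Secondary of B: V = 103.19 × 748/1788 = 43.168 V.
I_load = 43.168/1.86 = 23.209 A, so P_out = 43.168 × 23.209 = 1001.9 W.
All ideal ⇒ P_in = P_out, so I_supply = 1001.9/120 = 8.35 A.

I_supply ≈ 8.35 A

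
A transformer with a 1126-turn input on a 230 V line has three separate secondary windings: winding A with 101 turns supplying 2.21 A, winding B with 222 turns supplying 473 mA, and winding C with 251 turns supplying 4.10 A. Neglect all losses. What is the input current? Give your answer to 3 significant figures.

V_A = 230 × 101/1126 = 20.631 V; V_B = 230 × 222/1126 = 45.346 V; V_C = 230 × 251/1126 = 51.270 V.
P_out = V_A I_A + V_B I_B + V_C I_C = 20.631×2.21 + 45.346×0.473 + 51.270×4.10 = 45.594 + 21.449 + 210.21 = 277.25 W.
Ideal ⇒ P_in = P_out, so I_in = P_out/V_in = 277.25/230 = 1.21 A.

I_in ≈ 1.21 A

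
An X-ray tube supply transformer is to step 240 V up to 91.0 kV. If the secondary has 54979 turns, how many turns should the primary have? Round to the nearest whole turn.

N_p/N_s = V_p/V_s, so N_p = 54979 × 240/91000 = 145.0 ≈ 145 turns.

N_p = 145 turns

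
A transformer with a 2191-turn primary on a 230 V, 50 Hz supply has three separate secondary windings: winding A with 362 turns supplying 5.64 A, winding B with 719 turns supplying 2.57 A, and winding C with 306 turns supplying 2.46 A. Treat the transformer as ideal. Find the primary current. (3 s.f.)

V_A = 230 × 362/2191 = 38.001 V; V_B = 230 × 719/2191 = 75.477 V; V_C = 230 × 306/2191 = 32.122 V.
P_out = V_A I_A + V_B I_B + V_C I_C = 38.001×5.64 + 75.477×2.57 + 32.122×2.46 = 214.33 + 193.98 + 79.021 = 487.32 W.
Ideal ⇒ P_in = P_out, so I_p = P_out/V_p = 487.32/230 = 2.12 A.

I_p ≈ 2.12 A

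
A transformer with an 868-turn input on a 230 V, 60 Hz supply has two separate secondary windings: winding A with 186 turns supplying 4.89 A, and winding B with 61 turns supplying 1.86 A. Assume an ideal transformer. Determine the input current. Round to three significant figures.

V_A = 230 × 186/868 = 49.286 V; V_B = 230 × 61/868 = 16.164 V.
P_out = V_A I_A + V_B I_B = 49.286×4.89 + 16.164×1.86 = 241.01 + 30.064 = 271.07 W.
Ideal ⇒ P_in = P_out, so I_in = P_out/V_in = 271.07/230 = 1.18 A.

I_in ≈ 1.18 A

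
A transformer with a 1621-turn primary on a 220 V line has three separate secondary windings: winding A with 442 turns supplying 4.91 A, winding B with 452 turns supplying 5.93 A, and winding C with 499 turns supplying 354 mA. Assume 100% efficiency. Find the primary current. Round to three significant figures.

V_A = 220 × 442/1621 = 59.988 V; V_B = 220 × 452/1621 = 61.345 V; V_C = 220 × 499/1621 = 67.724 V.
P_out = V_A I_A + V_B I_B + V_C I_C = 59.988×4.91 + 61.345×5.93 + 67.724×0.354 = 294.54 + 363.77 + 23.974 = 682.29 W.
Ideal ⇒ P_in = P_out, so I_p = P_out/V_p = 682.29/220 = 3.10 A.

I_p ≈ 3.10 A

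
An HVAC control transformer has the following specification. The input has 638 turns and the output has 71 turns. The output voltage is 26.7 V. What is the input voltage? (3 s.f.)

V_in ≈ 240 V

V_in/V_out = N_in/N_out, so V_in = 26.7 × 638/71 = 240 V.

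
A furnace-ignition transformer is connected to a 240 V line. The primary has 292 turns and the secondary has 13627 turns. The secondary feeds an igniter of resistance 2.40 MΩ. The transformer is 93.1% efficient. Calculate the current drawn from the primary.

V_s = 240 × 13627/292 = 11200 V.
I_s = V_s/R = 11200/(2.40×10^6) = 0.0046668 A.
P_out = V_s I_s = 11200 × 0.0046668 = 52.269 W.
P_in = P_out/η = 52.269/0.931 = 56.143 W.
I_p = P_in/V_p = 56.143/240 = 0.234 A.

I_p ≈ 0.234 A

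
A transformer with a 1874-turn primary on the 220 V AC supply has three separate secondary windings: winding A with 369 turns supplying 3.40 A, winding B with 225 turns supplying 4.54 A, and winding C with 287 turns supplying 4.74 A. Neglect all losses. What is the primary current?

V_A = 220 × 369/1874 = 43.319 V; V_B = 220 × 225/1874 = 26.414 V; V_C = 220 × 287/1874 = 33.693 V.
P_out = V_A I_A + V_B I_B + V_C I_C = 43.319×3.40 + 26.414×4.54 + 33.693×4.74 = 147.28 + 119.92 + 159.70 = 426.91 W.
Ideal ⇒ P_in = P_out, so I_p = P_out/V_p = 426.91/220 = 1.94 A.

I_p ≈ 1.94 A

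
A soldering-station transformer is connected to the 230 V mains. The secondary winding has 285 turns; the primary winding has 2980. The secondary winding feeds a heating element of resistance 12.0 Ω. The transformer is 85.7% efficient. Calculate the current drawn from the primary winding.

I_p ≈ 0.205 A

V_s = 230 × 285/2980 = 21.997 V.
I_s = V_s/R = 21.997/12.0 = 1.8331 A.
P_out = V_s I_s = 21.997 × 1.8331 = 40.321 W.
P_in = P_out/η = 40.321/0.857 = 47.049 W.
I_p = P_in/V_p = 47.049/230 = 0.205 A.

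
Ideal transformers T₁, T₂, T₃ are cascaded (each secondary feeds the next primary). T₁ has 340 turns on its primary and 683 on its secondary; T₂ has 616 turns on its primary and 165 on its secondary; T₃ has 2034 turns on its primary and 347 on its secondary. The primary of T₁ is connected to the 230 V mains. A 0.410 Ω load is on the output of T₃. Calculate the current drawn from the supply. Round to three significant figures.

Secondary of T₁: V = 230.00 × 683/340 = 462.03 V.
Secondary of T₂: V = 462.03 × 165/616 = 123.76 V.
Secondary of T₃: V = 123.76 × 347/2034 = 21.113 V.
I_load = 21.113/0.410 = 51.495 A, so P_out = 21.113 × 51.495 = 1087.2 W.
All ideal ⇒ P_in = P_out, so I_supply = 1087.2/230 = 4.73 A.

I_supply ≈ 4.73 A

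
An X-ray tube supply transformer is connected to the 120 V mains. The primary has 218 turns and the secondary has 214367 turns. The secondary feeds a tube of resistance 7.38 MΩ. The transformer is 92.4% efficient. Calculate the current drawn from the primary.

I_p ≈ 17.0 A

V_s = 120 × 214367/218 = 118000 V.
I_s = V_s/R = 118000/(7.38×10^6) = 0.015989 A.
P_out = V_s I_s = 118000 × 0.015989 = 1886.7 W.
P_in = P_out/η = 1886.7/0.924 = 2041.9 W.
I_p = P_in/V_p = 2041.9/120 = 17.0 A.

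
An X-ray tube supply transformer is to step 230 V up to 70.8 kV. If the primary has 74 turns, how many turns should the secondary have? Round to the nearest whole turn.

N_s = 22779 turns

N_s/N_p = V_s/V_p, so N_s = 74 × 70800/230 = 22779.1 ≈ 22779 turns.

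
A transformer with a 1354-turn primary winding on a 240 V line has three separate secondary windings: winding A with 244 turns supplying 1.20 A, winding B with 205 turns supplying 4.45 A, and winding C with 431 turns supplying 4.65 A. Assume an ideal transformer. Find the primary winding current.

I_p ≈ 2.37 A

V_A = 240 × 244/1354 = 43.250 V; V_B = 240 × 205/1354 = 36.337 V; V_C = 240 × 431/1354 = 76.396 V.
P_out = V_A I_A + V_B I_B + V_C I_C = 43.250×1.20 + 36.337×4.45 + 76.396×4.65 = 51.900 + 161.70 + 355.24 = 568.84 W.
Ideal ⇒ P_in = P_out, so I_p = P_out/V_p = 568.84/240 = 2.37 A.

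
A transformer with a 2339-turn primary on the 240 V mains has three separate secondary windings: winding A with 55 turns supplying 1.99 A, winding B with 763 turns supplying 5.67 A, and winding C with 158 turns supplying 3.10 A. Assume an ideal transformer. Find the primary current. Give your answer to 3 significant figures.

I_p ≈ 2.11 A

V_A = 240 × 55/2339 = 5.6434 V; V_B = 240 × 763/2339 = 78.290 V; V_C = 240 × 158/2339 = 16.212 V.
P_out = V_A I_A + V_B I_B + V_C I_C = 5.6434×1.99 + 78.290×5.67 + 16.212×3.10 = 11.230 + 443.90 + 50.257 = 505.39 W.
Ideal ⇒ P_in = P_out, so I_p = P_out/V_p = 505.39/240 = 2.11 A.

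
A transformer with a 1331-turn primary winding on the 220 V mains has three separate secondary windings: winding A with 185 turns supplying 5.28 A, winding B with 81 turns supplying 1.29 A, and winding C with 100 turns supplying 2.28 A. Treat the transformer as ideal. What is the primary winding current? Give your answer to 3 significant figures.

V_A = 220 × 185/1331 = 30.579 V; V_B = 220 × 81/1331 = 13.388 V; V_C = 220 × 100/1331 = 16.529 V.
P_out = V_A I_A + V_B I_B + V_C I_C = 30.579×5.28 + 13.388×1.29 + 16.529×2.28 = 161.45 + 17.271 + 37.686 = 216.41 W.
Ideal ⇒ P_in = P_out, so I_p = P_out/V_p = 216.41/220 = 0.984 A.

I_p ≈ 0.984 A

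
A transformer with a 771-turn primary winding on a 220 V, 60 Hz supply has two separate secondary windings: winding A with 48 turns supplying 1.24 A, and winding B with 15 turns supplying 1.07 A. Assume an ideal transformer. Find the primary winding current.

V_A = 220 × 48/771 = 13.696 V; V_B = 220 × 15/771 = 4.2802 V.
P_out = V_A I_A + V_B I_B = 13.696×1.24 + 4.2802×1.07 = 16.984 + 4.5798 = 21.563 W.
Ideal ⇒ P_in = P_out, so I_p = P_out/V_p = 21.563/220 = 0.0980 A.

I_p ≈ 0.0980 A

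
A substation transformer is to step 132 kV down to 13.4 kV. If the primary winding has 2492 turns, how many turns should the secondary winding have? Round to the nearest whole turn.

N_s = 253 turns

N_s/N_p = V_s/V_p, so N_s = 2492 × 13400/132000 = 253.0 ≈ 253 turns.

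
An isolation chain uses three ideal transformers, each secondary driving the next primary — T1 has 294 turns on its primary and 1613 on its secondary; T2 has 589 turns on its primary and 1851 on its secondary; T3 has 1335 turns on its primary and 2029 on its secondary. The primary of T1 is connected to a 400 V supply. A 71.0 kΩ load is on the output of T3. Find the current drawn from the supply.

Secondary of T1: V = 400.00 × 1613/294 = 2194.6 V.
Secondary of T2: V = 2194.6 × 1851/589 = 6896.6 V.
Secondary of T3: V = 6896.6 × 2029/1335 = 10482 V.
I_load = 10482/71000 = 0.14763 A, so P_out = 10482 × 0.14763 = 1547.5 W.
All ideal ⇒ P_in = P_out, so I_supply = 1547.5/400 = 3.87 A.

I_supply ≈ 3.87 A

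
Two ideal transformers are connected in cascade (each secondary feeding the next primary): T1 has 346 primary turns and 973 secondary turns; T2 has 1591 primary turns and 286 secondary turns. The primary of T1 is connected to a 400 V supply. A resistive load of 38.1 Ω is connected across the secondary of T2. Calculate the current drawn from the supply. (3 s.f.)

After T1: V = 400.00 × 973/346 = 1124.9 V.
After T2: V = 1124.9 × 286/1591 = 202.21 V.
I_load = 202.21/38.1 = 5.3072 A, so P_out = 202.21 × 5.3072 = 1073.1 W.
All ideal ⇒ P_in = P_out, so I_supply = 1073.1/400 = 2.68 A.

I_supply ≈ 2.68 A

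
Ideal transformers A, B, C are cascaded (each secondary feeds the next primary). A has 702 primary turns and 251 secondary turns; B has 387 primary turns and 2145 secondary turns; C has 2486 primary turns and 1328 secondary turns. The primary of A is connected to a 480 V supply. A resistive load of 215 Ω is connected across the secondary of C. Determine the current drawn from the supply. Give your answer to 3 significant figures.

Secondary of A: V = 480.00 × 251/702 = 171.62 V.
Secondary of B: V = 171.62 × 2145/387 = 951.25 V.
Secondary of C: V = 951.25 × 1328/2486 = 508.15 V.
I_load = 508.15/215 = 2.3635 A, so P_out = 508.15 × 2.3635 = 1201.0 W.
All ideal ⇒ P_in = P_out, so I_supply = 1201.0/480 = 2.50 A.

I_supply ≈ 2.50 A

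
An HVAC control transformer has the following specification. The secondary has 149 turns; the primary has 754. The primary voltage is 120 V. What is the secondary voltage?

V_s ≈ 23.7 V

V_s/V_p = N_s/N_p, so V_s = 120 × 149/754 = 23.7 V.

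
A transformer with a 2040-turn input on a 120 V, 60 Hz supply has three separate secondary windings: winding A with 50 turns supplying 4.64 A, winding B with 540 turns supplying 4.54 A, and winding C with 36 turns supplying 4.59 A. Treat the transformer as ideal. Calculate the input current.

V_A = 120 × 50/2040 = 2.9412 V; V_B = 120 × 540/2040 = 31.765 V; V_C = 120 × 36/2040 = 2.1176 V.
P_out = V_A I_A + V_B I_B + V_C I_C = 2.9412×4.64 + 31.765×4.54 + 2.1176×4.59 = 13.647 + 144.21 + 9.7200 = 167.58 W.
Ideal ⇒ P_in = P_out, so I_in = P_out/V_in = 167.58/120 = 1.40 A.

I_in ≈ 1.40 A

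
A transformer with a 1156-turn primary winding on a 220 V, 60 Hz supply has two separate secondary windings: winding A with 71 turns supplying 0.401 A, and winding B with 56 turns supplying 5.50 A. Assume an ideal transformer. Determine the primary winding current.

I_p ≈ 0.291 A

V_A = 220 × 71/1156 = 13.512 V; V_B = 220 × 56/1156 = 10.657 V.
P_out = V_A I_A + V_B I_B = 13.512×0.401 + 10.657×5.50 = 5.4184 + 58.616 = 64.034 W.
Ideal ⇒ P_in = P_out, so I_p = P_out/V_p = 64.034/220 = 0.291 A.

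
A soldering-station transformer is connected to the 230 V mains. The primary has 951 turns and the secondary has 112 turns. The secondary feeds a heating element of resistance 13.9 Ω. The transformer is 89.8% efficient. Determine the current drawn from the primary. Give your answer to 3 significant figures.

I_p ≈ 0.256 A

V_s = 230 × 112/951 = 27.087 V.
I_s = V_s/R = 27.087/13.9 = 1.9487 A.
P_out = V_s I_s = 27.087 × 1.9487 = 52.786 W.
P_in = P_out/η = 52.786/0.898 = 58.781 W.
I_p = P_in/V_p = 58.781/230 = 0.256 A.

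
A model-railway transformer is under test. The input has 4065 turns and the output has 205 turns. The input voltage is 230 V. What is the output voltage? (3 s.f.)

V_out ≈ 11.6 V

V_out/V_in = N_out/N_in, so V_out = 230 × 205/4065 = 11.6 V.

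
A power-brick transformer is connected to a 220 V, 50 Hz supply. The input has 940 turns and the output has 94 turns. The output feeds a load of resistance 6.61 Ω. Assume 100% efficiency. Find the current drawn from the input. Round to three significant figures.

V_out = V_in × N_out/N_in = 220 × 94/940 = 22.000 V.
I_out = V_out/R = 22.000/6.61 = 3.3283 A.
For an ideal transformer I_in N_in = I_out N_out, so I_in = 3.3283 × 94/940 = 0.333 A.

I_in ≈ 0.333 A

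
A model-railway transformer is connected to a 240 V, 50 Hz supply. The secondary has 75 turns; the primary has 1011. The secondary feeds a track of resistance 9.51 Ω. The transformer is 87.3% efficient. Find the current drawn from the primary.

I_p ≈ 0.159 A

V_s = 240 × 75/1011 = 17.804 V.
I_s = V_s/R = 17.804/9.51 = 1.8722 A.
P_out = V_s I_s = 17.804 × 1.8722 = 33.332 W.
P_in = P_out/η = 33.332/0.873 = 38.181 W.
I_p = P_in/V_p = 38.181/240 = 0.159 A.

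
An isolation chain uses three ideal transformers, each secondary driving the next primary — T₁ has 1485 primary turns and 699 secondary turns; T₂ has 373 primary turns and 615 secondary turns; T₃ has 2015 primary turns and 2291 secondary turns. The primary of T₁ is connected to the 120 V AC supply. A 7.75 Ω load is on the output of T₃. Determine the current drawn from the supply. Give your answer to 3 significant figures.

After T₁: V = 120.00 × 699/1485 = 56.485 V.
After T₂: V = 56.485 × 615/373 = 93.132 V.
After T₃: V = 93.132 × 2291/2015 = 105.89 V.
I_load = 105.89/7.75 = 13.663 A, so P_out = 105.89 × 13.663 = 1446.8 W.
All ideal ⇒ P_in = P_out, so I_supply = 1446.8/120 = 12.1 A.

I_supply ≈ 12.1 A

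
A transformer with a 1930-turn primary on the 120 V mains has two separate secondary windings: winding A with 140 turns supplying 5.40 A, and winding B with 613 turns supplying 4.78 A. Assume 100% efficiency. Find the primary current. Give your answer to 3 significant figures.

V_A = 120 × 140/1930 = 8.7047 V; V_B = 120 × 613/1930 = 38.114 V.
P_out = V_A I_A + V_B I_B = 8.7047×5.40 + 38.114×4.78 = 47.005 + 182.18 = 229.19 W.
Ideal ⇒ P_in = P_out, so I_p = P_out/V_p = 229.19/120 = 1.91 A.

I_p ≈ 1.91 A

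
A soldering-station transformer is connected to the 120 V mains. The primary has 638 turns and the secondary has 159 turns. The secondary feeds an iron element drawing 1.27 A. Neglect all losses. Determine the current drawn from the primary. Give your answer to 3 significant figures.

I_p ≈ 0.317 A

For an ideal transformer I_p N_p = I_s N_s, so I_p = 1.27 × 159/638 = 0.317 A.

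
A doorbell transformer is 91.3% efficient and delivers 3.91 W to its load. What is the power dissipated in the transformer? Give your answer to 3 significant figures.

P_loss ≈ 0.373 W

P_in = P_out/η = 3.91/0.913 = 4.28258 W.
P_loss = P_in − P_out = 4.28258 − 3.91 = 0.373 W.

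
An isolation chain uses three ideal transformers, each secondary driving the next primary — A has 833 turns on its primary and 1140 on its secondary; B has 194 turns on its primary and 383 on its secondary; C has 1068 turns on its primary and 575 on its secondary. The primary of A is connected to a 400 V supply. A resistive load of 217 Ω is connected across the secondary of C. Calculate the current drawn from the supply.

Secondary of A: V = 400.00 × 1140/833 = 547.42 V.
Secondary of B: V = 547.42 × 383/194 = 1080.7 V.
Secondary of C: V = 1080.7 × 575/1068 = 581.85 V.
I_load = 581.85/217 = 2.6814 A, so P_out = 581.85 × 2.6814 = 1560.2 W.
All ideal ⇒ P_in = P_out, so I_supply = 1560.2/400 = 3.90 A.

I_supply ≈ 3.90 A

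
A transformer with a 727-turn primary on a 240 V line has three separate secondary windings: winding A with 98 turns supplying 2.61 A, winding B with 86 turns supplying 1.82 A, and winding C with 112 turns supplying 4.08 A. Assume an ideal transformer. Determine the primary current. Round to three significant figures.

V_A = 240 × 98/727 = 32.352 V; V_B = 240 × 86/727 = 28.391 V; V_C = 240 × 112/727 = 36.974 V.
P_out = V_A I_A + V_B I_B + V_C I_C = 32.352×2.61 + 28.391×1.82 + 36.974×4.08 = 84.439 + 51.671 + 150.85 = 286.96 W.
Ideal ⇒ P_in = P_out, so I_p = P_out/V_p = 286.96/240 = 1.20 A.

I_p ≈ 1.20 A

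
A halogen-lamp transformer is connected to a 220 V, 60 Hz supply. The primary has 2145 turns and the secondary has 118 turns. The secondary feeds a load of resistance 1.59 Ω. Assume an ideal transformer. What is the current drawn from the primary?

V_s = V_p × N_s/N_p = 220 × 118/2145 = 12.103 V.
I_s = V_s/R = 12.103/1.59 = 7.6117 A.
For an ideal transformer I_p N_p = I_s N_s, so I_p = 7.6117 × 118/2145 = 0.419 A.

I_p ≈ 0.419 A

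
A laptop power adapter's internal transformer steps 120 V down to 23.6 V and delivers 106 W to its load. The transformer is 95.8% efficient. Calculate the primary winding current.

P_in = P_out/η = 106/0.958 = 110.65 W.
I_p = P_in/V_p = 110.65/120 = 0.922 A.

I_p ≈ 0.922 A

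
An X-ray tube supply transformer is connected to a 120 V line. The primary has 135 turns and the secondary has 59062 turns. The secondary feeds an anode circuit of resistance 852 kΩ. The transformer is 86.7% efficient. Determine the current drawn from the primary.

V_s = 120 × 59062/135 = 52500 V.
I_s = V_s/R = 52500/852000 = 0.061619 A.
P_out = V_s I_s = 52500 × 0.061619 = 3235.0 W.
P_in = P_out/η = 3235.0/0.867 = 3731.2 W.
I_p = P_in/V_p = 3731.2/120 = 31.1 A.

I_p ≈ 31.1 A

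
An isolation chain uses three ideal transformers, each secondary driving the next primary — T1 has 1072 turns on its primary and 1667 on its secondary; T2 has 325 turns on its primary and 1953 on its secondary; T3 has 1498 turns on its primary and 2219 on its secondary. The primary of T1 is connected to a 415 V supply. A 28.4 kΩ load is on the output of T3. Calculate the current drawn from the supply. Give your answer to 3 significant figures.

I_supply ≈ 2.80 A

Secondary of T1: V = 415.00 × 1667/1072 = 645.34 V.
Secondary of T2: V = 645.34 × 1953/325 = 3878.0 V.
Secondary of T3: V = 3878.0 × 2219/1498 = 5744.5 V.
I_load = 5744.5/28400 = 0.20227 A, so P_out = 5744.5 × 0.20227 = 1162.0 W.
All ideal ⇒ P_in = P_out, so I_supply = 1162.0/415 = 2.80 A.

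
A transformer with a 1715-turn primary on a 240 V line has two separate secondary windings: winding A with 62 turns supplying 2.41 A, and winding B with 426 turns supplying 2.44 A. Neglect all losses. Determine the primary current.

V_A = 240 × 62/1715 = 8.6764 V; V_B = 240 × 426/1715 = 59.615 V.
P_out = V_A I_A + V_B I_B = 8.6764×2.41 + 59.615×2.44 = 20.910 + 145.46 = 166.37 W.
Ideal ⇒ P_in = P_out, so I_p = P_out/V_p = 166.37/240 = 0.693 A.

I_p ≈ 0.693 A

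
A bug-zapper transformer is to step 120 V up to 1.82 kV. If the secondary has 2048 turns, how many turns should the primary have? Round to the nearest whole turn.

N_p = 135 turns

N_p/N_s = V_p/V_s, so N_p = 2048 × 120/1820 = 135.0 ≈ 135 turns.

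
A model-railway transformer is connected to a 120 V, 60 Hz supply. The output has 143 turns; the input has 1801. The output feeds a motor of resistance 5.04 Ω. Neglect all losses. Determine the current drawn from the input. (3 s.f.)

I_in ≈ 0.150 A

V_out = V_in × N_out/N_in = 120 × 143/1801 = 9.5280 V.
I_out = V_out/R = 9.5280/5.04 = 1.8905 A.
For an ideal transformer I_in N_in = I_out N_out, so I_in = 1.8905 × 143/1801 = 0.150 A.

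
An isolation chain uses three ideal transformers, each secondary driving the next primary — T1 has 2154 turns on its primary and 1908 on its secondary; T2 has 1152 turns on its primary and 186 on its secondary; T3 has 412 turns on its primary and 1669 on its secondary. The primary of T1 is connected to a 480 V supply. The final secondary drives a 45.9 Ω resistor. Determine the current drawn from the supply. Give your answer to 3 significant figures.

I_supply ≈ 3.51 A

After T1: V = 480.00 × 1908/2154 = 425.18 V.
After T2: V = 425.18 × 186/1152 = 68.649 V.
After T3: V = 68.649 × 1669/412 = 278.10 V.
I_load = 278.10/45.9 = 6.0587 A, so P_out = 278.10 × 6.0587 = 1684.9 W.
All ideal ⇒ P_in = P_out, so I_supply = 1684.9/480 = 3.51 A.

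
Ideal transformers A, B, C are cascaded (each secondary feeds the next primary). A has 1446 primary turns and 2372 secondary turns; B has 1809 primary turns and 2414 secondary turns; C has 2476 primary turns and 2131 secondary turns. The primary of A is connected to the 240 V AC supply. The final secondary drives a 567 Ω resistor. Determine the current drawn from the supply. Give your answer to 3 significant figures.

I_supply ≈ 1.50 A

After A: V = 240.00 × 2372/1446 = 393.69 V.
After B: V = 393.69 × 2414/1809 = 525.36 V.
After C: V = 525.36 × 2131/2476 = 452.16 V.
I_load = 452.16/567 = 0.79745 A, so P_out = 452.16 × 0.79745 = 360.57 W.
All ideal ⇒ P_in = P_out, so I_supply = 360.57/240 = 1.50 A.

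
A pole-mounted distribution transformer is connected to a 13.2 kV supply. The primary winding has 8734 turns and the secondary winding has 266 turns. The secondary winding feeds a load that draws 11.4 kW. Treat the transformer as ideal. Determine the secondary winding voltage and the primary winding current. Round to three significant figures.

V_s ≈ 402 V, I_p ≈ 0.864 A

V_s = V_p × N_s/N_p = 13200 × 266/8734 = 402.02 V.
I_s = P/V_s = 11400/402.02 = 28.357 A.
I_p = I_s × N_s/N_p = 28.357 × 266/8734 = 0.864 A.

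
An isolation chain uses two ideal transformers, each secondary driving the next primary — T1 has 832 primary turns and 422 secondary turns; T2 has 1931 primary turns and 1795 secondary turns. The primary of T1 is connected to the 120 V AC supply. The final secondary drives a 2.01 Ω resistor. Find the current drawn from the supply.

Secondary of T1: V = 120.00 × 422/832 = 60.865 V.
Secondary of T2: V = 60.865 × 1795/1931 = 56.579 V.
I_load = 56.579/2.01 = 28.149 A, so P_out = 56.579 × 28.149 = 1592.6 W.
All ideal ⇒ P_in = P_out, so I_supply = 1592.6/120 = 13.3 A.

I_supply ≈ 13.3 A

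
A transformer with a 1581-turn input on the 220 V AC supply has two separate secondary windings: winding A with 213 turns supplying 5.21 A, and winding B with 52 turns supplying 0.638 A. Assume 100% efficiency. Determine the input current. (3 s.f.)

I_in ≈ 0.723 A

V_A = 220 × 213/1581 = 29.639 V; V_B = 220 × 52/1581 = 7.2359 V.
P_out = V_A I_A + V_B I_B = 29.639×5.21 + 7.2359×0.638 = 154.42 + 4.6165 = 159.04 W.
Ideal ⇒ P_in = P_out, so I_in = P_out/V_in = 159.04/220 = 0.723 A.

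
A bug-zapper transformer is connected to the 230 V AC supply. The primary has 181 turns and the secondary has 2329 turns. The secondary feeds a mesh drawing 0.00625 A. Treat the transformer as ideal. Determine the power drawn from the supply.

P ≈ 18.5 W

I_p = I_s × N_s/N_p = 0.00625 × 2329/181 = 0.080421 A.
P = V_p I_p = 230 × 0.080421 = 18.5 W.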